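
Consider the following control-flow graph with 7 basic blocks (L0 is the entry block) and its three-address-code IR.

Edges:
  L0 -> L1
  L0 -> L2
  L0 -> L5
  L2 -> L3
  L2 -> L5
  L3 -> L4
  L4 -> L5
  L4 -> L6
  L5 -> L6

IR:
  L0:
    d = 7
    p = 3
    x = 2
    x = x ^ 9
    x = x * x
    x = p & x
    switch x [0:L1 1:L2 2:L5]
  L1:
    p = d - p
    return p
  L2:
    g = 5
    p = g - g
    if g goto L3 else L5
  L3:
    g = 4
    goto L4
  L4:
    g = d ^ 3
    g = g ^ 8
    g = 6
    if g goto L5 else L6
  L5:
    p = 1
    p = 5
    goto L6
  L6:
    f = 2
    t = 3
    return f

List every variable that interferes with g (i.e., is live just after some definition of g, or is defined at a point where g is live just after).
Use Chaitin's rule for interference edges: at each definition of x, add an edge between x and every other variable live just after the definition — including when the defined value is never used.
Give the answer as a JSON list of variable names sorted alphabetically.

Block summaries:
  L0: {d,p,x} / ∅
  L1: {p} / {d,p}
  L2: {g,p} / ∅
  L3: {g} / ∅
  L4: {g} / {d}
  L5: {p} / ∅
  L6: {f,t} / ∅

Liveness:
  L0 li=∅ lo={d,p}
  L1 li={d,p} lo=∅
  L2 li={d} lo={d}
  L3 li={d} lo={d}
  L4 li={d} lo=∅
  L5 li=∅ lo=∅
  L6 li=∅ lo=∅

Interfere edges:
  d: {g,p,x}
  f: {t}
  g: {d,p}
  p: {d,g,x}
  t: {f}
  x: {d,p}

N(g) = ["d", "p"]

Answer: ["d", "p"]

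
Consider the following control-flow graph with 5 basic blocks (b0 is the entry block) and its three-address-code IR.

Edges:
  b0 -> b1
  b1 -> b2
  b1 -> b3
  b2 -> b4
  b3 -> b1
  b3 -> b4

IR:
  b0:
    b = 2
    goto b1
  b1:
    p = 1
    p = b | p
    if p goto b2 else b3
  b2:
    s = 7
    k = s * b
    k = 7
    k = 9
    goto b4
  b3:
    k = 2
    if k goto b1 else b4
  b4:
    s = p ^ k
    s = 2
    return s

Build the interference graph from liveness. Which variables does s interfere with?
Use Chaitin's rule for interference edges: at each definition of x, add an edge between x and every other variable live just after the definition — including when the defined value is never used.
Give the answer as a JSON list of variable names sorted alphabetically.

Answer: ["b", "p"]

Derivation:
def/use:
  b0: {b} / ∅
  b1: {p} / {b}
  b2: {k,s} / {b}
  b3: {k} / ∅
  b4: {s} / {k,p}

Backward fixpoint:
  b0: in=∅ out={b}
  b1: in={b} out={b,p}
  b2: in={b,p} out={k,p}
  b3: in={b,p} out={b,k,p}
  b4: in={k,p} out=∅

Interfere edges:
  b: {k,p,s}
  k: {b,p}
  p: {b,k,s}
  s: {b,p}

N(s) = ["b", "p"]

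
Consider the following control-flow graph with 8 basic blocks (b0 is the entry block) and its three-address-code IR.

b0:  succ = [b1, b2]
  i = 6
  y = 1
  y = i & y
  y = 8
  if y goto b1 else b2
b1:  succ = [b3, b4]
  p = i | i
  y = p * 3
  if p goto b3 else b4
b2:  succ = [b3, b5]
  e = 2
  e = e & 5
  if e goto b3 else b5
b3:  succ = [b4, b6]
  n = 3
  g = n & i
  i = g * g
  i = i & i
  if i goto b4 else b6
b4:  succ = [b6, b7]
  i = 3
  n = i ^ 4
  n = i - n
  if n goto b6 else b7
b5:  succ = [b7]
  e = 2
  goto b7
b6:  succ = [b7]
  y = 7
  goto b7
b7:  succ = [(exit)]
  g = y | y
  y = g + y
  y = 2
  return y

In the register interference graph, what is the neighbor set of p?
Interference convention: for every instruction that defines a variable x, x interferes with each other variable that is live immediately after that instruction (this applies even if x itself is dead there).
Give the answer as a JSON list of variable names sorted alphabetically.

Per-block:
  b0: {i,y} / ∅
  b1: {p,y} / {i}
  b2: {e} / ∅
  b3: {g,i,n} / {i}
  b4: {i,n} / ∅
  b5: {e} / ∅
  b6: {y} / ∅
  b7: {g,y} / {y}

Liveness:
  b0 li=∅ lo={i,y}
  b1 li={i} lo={i,y}
  b2 li={i,y} lo={i,y}
  b3 li={i,y} lo={y}
  b4 li={y} lo={y}
  b5 li={y} lo={y}
  b6 li=∅ lo={y}
  b7 li={y} lo=∅

Interference:
  e: {i,y}
  g: {y}
  i: {e,n,p,y}
  n: {i,y}
  p: {i,y}
  y: {e,g,i,n,p}

N(p) = ["i", "y"]

Answer: ["i", "y"]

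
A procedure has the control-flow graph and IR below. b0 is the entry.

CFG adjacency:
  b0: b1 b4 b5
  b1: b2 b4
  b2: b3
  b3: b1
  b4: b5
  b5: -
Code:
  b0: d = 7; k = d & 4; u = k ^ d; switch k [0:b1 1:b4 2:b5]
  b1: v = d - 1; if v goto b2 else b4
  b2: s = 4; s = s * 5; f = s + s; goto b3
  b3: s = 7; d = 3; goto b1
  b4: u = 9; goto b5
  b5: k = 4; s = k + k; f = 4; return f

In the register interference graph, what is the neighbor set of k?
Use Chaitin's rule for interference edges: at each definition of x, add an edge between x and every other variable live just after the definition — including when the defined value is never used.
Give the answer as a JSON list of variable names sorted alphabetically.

Answer: ["d", "u"]

Analysis:
def/use:
  b0: def={d,k,u} ue=∅
  b1: def={v} ue={d}
  b2: def={f,s} ue=∅
  b3: def={d,s} ue=∅
  b4: def={u} ue=∅
  b5: def={f,k,s} ue=∅

Liveness:
  live b0: ∅→{d}
  live b1: {d}→∅
  live b2: ∅→∅
  live b3: ∅→{d}
  live b4: ∅→∅
  live b5: ∅→∅

Interfere edges:
  d — {k,u}
  f — ∅
  k — {d,u}
  s — ∅
  u — {d,k}
  v — ∅

N(k) = ["d", "u"]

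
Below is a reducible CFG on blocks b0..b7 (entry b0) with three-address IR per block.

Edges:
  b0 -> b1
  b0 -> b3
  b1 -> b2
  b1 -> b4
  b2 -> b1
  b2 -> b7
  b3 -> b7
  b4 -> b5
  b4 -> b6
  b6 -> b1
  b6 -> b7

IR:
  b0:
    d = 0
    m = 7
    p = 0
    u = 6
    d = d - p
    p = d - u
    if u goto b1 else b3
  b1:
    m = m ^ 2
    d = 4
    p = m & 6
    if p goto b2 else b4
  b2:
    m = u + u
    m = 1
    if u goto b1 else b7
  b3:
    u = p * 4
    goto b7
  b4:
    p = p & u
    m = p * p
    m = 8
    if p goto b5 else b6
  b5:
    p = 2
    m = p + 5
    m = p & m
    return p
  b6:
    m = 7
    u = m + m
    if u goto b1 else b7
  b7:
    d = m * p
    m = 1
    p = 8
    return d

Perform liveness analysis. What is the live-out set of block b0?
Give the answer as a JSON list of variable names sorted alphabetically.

Answer: ["m", "p", "u"]

Analysis:
def/use:
  b0: def={d,m,p,u} ue=∅
  b1: def={d,m,p} ue={m}
  b2: def={m} ue={u}
  b3: def={u} ue={p}
  b4: def={m,p} ue={p,u}
  b5: def={m,p} ue=∅
  b6: def={m,u} ue=∅
  b7: def={d,m,p} ue={m,p}

Backward fixpoint:
  live b0: ∅→{m,p,u}
  live b1: {m,u}→{p,u}
  live b2: {p,u}→{m,p,u}
  live b3: {m,p}→{m,p}
  live b4: {p,u}→{p}
  live b5: ∅→∅
  live b6: {p}→{m,p,u}
  live b7: {m,p}→∅

live-out(b0) = ["m", "p", "u"]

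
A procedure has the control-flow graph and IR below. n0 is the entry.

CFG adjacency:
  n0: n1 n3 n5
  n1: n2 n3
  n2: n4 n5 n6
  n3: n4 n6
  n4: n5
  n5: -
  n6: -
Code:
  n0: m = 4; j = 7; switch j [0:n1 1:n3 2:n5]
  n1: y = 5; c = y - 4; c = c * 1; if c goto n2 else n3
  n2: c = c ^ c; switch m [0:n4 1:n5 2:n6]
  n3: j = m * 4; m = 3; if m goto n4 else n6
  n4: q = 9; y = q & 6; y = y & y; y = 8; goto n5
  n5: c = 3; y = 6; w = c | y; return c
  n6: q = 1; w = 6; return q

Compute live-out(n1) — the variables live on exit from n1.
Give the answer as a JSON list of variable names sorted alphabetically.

Answer: ["c", "m"]

Working:
Block summaries:
  n0: def={j,m} ue=∅
  n1: def={c,y} ue=∅
  n2: def={c} ue={c,m}
  n3: def={j,m} ue={m}
  n4: def={q,y} ue=∅
  n5: def={c,w,y} ue=∅
  n6: def={q,w} ue=∅

Backward fixpoint:
  live n0: ∅→{m}
  live n1: {m}→{c,m}
  live n2: {c,m}→∅
  live n3: {m}→∅
  live n4: ∅→∅
  live n5: ∅→∅
  live n6: ∅→∅

live-out(n1) = ["c", "m"]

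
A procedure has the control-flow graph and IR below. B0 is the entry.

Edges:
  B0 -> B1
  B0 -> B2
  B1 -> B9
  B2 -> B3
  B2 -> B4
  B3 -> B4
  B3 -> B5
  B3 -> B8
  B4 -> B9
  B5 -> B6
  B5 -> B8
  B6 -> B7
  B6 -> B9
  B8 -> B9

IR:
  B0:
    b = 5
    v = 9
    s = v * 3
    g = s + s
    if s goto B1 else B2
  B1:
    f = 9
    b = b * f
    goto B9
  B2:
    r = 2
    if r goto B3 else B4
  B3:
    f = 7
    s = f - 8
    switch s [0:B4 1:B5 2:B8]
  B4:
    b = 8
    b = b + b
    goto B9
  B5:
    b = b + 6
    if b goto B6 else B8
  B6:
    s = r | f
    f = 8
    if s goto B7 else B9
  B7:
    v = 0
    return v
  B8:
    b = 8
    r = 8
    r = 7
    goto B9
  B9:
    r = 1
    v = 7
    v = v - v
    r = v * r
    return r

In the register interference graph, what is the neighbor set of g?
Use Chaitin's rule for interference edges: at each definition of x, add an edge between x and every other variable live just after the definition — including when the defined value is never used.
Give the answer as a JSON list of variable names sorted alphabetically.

Answer: ["b", "s"]

Working:
def/use:
  B0: def={b,g,s,v} ue=∅
  B1: def={b,f} ue={b}
  B2: def={r} ue=∅
  B3: def={f,s} ue=∅
  B4: def={b} ue=∅
  B5: def={b} ue={b}
  B6: def={f,s} ue={f,r}
  B7: def={v} ue=∅
  B8: def={b,r} ue=∅
  B9: def={r,v} ue=∅

Liveness:
  B0: in=∅ out={b}
  B1: in={b} out=∅
  B2: in={b} out={b,r}
  B3: in={b,r} out={b,f,r}
  B4: in=∅ out=∅
  B5: in={b,f,r} out={f,r}
  B6: in={f,r} out=∅
  B7: in=∅ out=∅
  B8: in=∅ out=∅
  B9: in=∅ out=∅

Interfere edges:
  b: {f,g,r,s,v}
  f: {b,r,s}
  g: {b,s}
  r: {b,f,s,v}
  s: {b,f,g,r}
  v: {b,r}

N(g) = ["b", "s"]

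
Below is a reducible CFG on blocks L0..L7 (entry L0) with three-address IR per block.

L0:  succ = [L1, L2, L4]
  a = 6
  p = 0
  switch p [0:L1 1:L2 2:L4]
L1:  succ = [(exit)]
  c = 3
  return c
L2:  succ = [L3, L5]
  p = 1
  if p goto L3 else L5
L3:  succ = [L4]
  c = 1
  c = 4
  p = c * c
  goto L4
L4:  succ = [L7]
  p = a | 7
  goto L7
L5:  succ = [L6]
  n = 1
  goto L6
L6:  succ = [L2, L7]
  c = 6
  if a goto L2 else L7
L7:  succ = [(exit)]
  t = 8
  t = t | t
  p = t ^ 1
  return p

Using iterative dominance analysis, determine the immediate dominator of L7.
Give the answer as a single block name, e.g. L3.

Answer: L0

Working:
idom tree: L1←L0 L2←L0 L3←L2 L4←L0 L5←L2 L6←L5 L7←L0
Dom at joins:
  L2: preds {L0,L6}: {L0} ∩ {L0,L2,L5,L6} = {L0}; idom=L0
  L4: preds {L0,L3}: {L0} ∩ {L0,L2,L3} = {L0}; idom=L0
  L7: preds {L4,L6}: {L0,L4} ∩ {L0,L2,L5,L6} = {L0}; idom=L0

idom(L7) = L0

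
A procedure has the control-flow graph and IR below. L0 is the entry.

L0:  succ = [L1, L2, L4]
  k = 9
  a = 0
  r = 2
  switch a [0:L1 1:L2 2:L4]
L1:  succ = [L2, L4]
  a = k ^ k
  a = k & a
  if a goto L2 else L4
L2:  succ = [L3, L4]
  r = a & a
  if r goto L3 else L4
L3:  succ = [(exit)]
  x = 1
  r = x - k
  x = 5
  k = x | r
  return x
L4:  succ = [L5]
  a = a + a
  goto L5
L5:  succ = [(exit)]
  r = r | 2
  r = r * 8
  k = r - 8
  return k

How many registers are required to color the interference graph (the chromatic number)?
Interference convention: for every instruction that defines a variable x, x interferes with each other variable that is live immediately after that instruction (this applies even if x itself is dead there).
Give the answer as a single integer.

Per-block:
  L0 def {a,k,r} use ∅
  L1 def {a} use {k}
  L2 def {r} use {a}
  L3 def {k,r,x} use {k}
  L4 def {a} use {a}
  L5 def {k,r} use {r}

Backward fixpoint:
  L0: in=∅ out={a,k,r}
  L1: in={k,r} out={a,k,r}
  L2: in={a,k} out={a,k,r}
  L3: in={k} out=∅
  L4: in={a,r} out={r}
  L5: in={r} out=∅

Conflict graph:
  a — {k,r}
  k — {a,r,x}
  r — {a,k,x}
  x — {k,r}

Chromatic number:
  clique {a,k,r} ⇒ need ≥ 3
  3-colouring: c0={k}  c1={r}  c2={a,x}
  χ = 3

Answer: 3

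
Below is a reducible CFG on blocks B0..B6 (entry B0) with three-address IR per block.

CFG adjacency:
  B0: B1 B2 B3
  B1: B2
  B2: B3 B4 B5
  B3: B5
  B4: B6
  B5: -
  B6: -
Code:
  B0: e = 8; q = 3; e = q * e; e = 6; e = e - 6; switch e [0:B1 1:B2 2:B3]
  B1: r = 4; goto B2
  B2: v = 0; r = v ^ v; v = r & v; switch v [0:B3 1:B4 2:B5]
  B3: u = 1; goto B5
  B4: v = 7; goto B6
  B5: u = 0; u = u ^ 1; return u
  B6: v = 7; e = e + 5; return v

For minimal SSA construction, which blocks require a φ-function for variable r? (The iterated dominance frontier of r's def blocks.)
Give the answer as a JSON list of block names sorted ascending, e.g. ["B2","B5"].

Answer: ["B2", "B3", "B5"]

Working:
idom tree: B1←B0 B2←B0 B3←B0 B4←B2 B5←B0 B6←B4
Join-block Dom:
  B2: preds {B0,B1}: {B0} ∩ {B0,B1} = {B0}; idom=B0
  B3: preds {B0,B2}: {B0} ∩ {B0,B2} = {B0}; idom=B0
  B5: preds {B2,B3}: {B0,B2} ∩ {B0,B3} = {B0}; idom=B0

DF derivation:
  B2←B0: walk · to B0
  B2←B1: walk B1 to B0
  B3←B0: walk · to B0
  B3←B2: walk B2 to B0
  B5←B2: walk B2 to B0
  B5←B3: walk B3 to B0
  B0: DF=∅
  B1: DF={B2}
  B2: DF={B3,B5}
  B3: DF={B5}
  B4: DF=∅
  B5: DF=∅
  B6: DF=∅

φ for r: defs {B1,B2}
  DF⁺ = {B2,B3,B5}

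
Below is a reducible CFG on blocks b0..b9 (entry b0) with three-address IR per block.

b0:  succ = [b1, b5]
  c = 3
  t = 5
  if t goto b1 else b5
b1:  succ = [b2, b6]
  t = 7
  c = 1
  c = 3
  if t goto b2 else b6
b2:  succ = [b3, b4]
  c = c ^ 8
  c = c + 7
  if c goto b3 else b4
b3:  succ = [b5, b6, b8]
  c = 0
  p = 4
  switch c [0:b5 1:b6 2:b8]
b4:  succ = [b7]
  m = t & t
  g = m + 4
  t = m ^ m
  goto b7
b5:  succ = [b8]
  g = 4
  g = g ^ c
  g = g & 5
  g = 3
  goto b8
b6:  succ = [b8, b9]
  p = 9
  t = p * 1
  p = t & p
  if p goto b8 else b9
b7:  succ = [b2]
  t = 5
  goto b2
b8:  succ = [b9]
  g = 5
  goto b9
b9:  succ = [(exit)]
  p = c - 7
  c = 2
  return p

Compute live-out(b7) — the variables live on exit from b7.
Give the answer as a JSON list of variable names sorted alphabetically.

Answer: ["c", "t"]

Derivation:
def/use:
  b0 def {c,t} use ∅
  b1 def {c,t} use ∅
  b2 def {c} use {c}
  b3 def {c,p} use ∅
  b4 def {g,m,t} use {t}
  b5 def {g} use {c}
  b6 def {p,t} use ∅
  b7 def {t} use ∅
  b8 def {g} use ∅
  b9 def {c,p} use {c}

Backward fixpoint:
  b0: in=∅ out={c}
  b1: in=∅ out={c,t}
  b2: in={c,t} out={c,t}
  b3: in=∅ out={c}
  b4: in={c,t} out={c}
  b5: in={c} out={c}
  b6: in={c} out={c}
  b7: in={c} out={c,t}
  b8: in={c} out={c}
  b9: in={c} out=∅

live-out(b7) = ["c", "t"]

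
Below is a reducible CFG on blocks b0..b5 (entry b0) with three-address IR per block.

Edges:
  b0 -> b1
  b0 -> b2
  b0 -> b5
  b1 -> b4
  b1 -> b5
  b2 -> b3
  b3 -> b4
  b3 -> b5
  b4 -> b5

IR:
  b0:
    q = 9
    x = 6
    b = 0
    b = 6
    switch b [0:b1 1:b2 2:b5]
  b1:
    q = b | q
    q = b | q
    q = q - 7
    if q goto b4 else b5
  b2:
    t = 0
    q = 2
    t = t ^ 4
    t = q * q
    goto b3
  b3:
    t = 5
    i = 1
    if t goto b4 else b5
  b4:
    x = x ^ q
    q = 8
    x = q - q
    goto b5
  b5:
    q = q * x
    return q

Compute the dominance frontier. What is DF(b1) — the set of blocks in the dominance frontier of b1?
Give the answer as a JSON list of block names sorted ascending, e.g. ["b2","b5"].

idom tree: b1←b0 b2←b0 b3←b2 b4←b0 b5←b0
Dom at joins:
  b4: preds {b1,b3}: {b0,b1} ∩ {b0,b2,b3} = {b0}; idom=b0
  b5: preds {b0,b1,b3,b4}: {b0} ∩ {b0,b1} ∩ {b0,b2,b3} ∩ {b0,b4} = {b0}; idom=b0

Frontier:
  b4←b1: walk b1 to b0
  b4←b3: walk b3→b2 to b0
  b5←b0: walk · to b0
  b5←b1: walk b1 to b0
  b5←b3: walk b3→b2 to b0
  b5←b4: walk b4 to b0
  b0: DF=∅
  b1: DF={b4,b5}
  b2: DF={b4,b5}
  b3: DF={b4,b5}
  b4: DF={b5}
  b5: DF=∅

DF(b1) = ["b4", "b5"]

Answer: ["b4", "b5"]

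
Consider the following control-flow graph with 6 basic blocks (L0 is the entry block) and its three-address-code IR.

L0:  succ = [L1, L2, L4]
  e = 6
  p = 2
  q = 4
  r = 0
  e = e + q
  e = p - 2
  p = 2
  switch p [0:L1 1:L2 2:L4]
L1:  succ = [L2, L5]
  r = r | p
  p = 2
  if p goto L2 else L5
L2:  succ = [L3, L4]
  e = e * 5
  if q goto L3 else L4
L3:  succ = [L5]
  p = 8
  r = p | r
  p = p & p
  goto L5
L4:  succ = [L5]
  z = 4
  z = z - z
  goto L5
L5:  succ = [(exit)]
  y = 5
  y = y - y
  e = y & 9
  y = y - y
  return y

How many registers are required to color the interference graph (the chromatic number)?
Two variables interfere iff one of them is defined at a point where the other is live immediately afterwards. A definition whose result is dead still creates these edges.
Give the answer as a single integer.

Answer: 4

Derivation:
Block summaries:
  L0 def {e,p,q,r} use ∅
  L1 def {p,r} use {p,r}
  L2 def {e} use {e,q}
  L3 def {p,r} use {r}
  L4 def {z} use ∅
  L5 def {e,y} use ∅

Backward fixpoint:
  L0: in=∅ out={e,p,q,r}
  L1: in={e,p,q,r} out={e,q,r}
  L2: in={e,q,r} out={r}
  L3: in={r} out=∅
  L4: in=∅ out=∅
  L5: in=∅ out=∅

Interference:
  e↔{p,q,r,y}
  p↔{e,q,r}
  q↔{e,p,r}
  r↔{e,p,q}
  y↔{e}
  z↔∅

Colouring:
  clique {e,p,q,r} ⇒ need ≥ 4
  assign e→c0 p→c1 q→c2 r→c3 y→c1 z→c0 — no edge inside a register ⇒ χ ≤ 4
  χ = 4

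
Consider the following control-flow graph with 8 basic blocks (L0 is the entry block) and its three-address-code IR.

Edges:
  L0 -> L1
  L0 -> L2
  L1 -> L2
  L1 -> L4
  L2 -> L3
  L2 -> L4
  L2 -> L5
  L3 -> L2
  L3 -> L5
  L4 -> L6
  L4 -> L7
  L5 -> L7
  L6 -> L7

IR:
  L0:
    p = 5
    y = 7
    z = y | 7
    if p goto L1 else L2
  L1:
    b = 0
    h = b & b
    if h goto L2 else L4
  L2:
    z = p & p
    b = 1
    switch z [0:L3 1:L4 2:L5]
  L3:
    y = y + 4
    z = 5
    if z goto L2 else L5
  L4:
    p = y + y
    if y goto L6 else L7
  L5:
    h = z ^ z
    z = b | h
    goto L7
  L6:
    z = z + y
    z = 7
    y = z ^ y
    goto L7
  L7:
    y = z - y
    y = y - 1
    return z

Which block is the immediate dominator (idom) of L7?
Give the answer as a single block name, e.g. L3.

Answer: L0

Analysis:
idom tree: L1←L0 L2←L0 L3←L2 L4←L0 L5←L2 L6←L4 L7←L0
Dom at joins:
  L2: preds {L0,L1,L3}: {L0} ∩ {L0,L1} ∩ {L0,L2,L3} = {L0}; idom=L0
  L4: preds {L1,L2}: {L0,L1} ∩ {L0,L2} = {L0}; idom=L0
  L5: preds {L2,L3}: {L0,L2} ∩ {L0,L2,L3} = {L0,L2}; idom=L2
  L7: preds {L4,L5,L6}: {L0,L4} ∩ {L0,L2,L5} ∩ {L0,L4,L6} = {L0}; idom=L0

idom(L7) = L0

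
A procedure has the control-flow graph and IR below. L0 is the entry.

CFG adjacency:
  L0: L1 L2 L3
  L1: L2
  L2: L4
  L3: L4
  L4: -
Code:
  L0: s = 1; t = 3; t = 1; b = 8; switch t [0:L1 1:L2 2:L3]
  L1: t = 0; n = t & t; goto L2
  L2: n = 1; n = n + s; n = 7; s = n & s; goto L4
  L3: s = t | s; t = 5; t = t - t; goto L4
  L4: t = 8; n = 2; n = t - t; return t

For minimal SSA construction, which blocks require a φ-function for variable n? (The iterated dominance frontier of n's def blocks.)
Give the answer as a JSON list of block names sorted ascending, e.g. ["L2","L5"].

Answer: ["L2", "L4"]

Derivation:
idom tree: L1←L0 L2←L0 L3←L0 L4←L0
Dom∩ at merges:
  L2: preds {L0,L1}: {L0} ∩ {L0,L1} = {L0}; idom=L0
  L4: preds {L2,L3}: {L0,L2} ∩ {L0,L3} = {L0}; idom=L0

Frontier:
  join L2 pred L0: · stop@L0
  join L2 pred L1: L1 stop@L0
  join L4 pred L2: L2 stop@L0
  join L4 pred L3: L3 stop@L0
  DF(L0)=∅
  DF(L1)={L2}
  DF(L2)={L4}
  DF(L3)={L4}
  DF(L4)=∅

φ for n: defs {L1,L2,L4}
  DF⁺ = {L2,L4}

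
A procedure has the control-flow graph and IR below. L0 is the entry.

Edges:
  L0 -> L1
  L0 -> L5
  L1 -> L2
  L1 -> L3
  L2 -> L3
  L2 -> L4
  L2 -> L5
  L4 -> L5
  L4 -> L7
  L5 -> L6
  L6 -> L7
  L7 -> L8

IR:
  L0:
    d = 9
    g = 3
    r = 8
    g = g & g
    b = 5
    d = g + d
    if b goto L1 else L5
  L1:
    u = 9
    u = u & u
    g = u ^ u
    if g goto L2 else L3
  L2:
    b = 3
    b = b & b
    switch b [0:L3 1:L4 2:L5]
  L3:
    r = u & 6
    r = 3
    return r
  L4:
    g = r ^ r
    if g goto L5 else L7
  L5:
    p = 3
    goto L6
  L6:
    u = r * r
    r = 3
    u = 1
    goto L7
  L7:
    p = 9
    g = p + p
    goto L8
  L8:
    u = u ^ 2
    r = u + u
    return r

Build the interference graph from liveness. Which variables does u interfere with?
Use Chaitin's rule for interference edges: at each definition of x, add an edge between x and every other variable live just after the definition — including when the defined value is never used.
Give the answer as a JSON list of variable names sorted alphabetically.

Answer: ["b", "g", "p", "r"]

Analysis:
Per-block:
  L0: {b,d,g,r} / ∅
  L1: {g,u} / ∅
  L2: {b} / ∅
  L3: {r} / {u}
  L4: {g} / {r}
  L5: {p} / ∅
  L6: {r,u} / {r}
  L7: {g,p} / ∅
  L8: {r,u} / {u}

Liveness:
  live L0: ∅→{r}
  live L1: {r}→{r,u}
  live L2: {r,u}→{r,u}
  live L3: {u}→∅
  live L4: {r,u}→{r,u}
  live L5: {r}→{r}
  live L6: {r}→{u}
  live L7: {u}→{u}
  live L8: {u}→∅

Interfere edges:
  b — {d,g,r,u}
  d — {b,g,r}
  g — {b,d,r,u}
  p — {r,u}
  r — {b,d,g,p,u}
  u — {b,g,p,r}

N(u) = ["b", "g", "p", "r"]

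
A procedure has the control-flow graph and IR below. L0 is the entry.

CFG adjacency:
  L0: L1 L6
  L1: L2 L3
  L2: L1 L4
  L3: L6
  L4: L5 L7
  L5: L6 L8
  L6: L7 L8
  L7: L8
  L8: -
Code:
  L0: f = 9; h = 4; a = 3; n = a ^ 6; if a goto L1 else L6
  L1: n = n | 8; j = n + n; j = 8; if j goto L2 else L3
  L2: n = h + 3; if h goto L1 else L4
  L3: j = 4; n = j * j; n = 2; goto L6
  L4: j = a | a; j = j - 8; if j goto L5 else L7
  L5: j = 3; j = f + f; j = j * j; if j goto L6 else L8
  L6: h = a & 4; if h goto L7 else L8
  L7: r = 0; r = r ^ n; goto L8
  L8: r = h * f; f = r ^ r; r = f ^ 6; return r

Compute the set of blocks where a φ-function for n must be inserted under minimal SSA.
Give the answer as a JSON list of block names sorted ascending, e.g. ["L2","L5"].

Answer: ["L1", "L6", "L7", "L8"]

Derivation:
idom tree: L1←L0 L2←L1 L3←L1 L4←L2 L5←L4 L6←L0 L7←L0 L8←L0
Dom∩ at merges:
  L1: preds {L0,L2}: {L0} ∩ {L0,L1,L2} = {L0}; idom=L0
  L6: preds {L0,L3,L5}: {L0} ∩ {L0,L1,L3} ∩ {L0,L1,L2,L4,L5} = {L0}; idom=L0
  L7: preds {L4,L6}: {L0,L1,L2,L4} ∩ {L0,L6} = {L0}; idom=L0
  L8: preds {L5,L6,L7}: {L0,L1,L2,L4,L5} ∩ {L0,L6} ∩ {L0,L7} = {L0}; idom=L0

DF derivation:
  L1←L0: walk · to L0
  L1←L2: walk L2→L1 to L0
  L6←L0: walk · to L0
  L6←L3: walk L3→L1 to L0
  L6←L5: walk L5→L4→L2→L1 to L0
  L7←L4: walk L4→L2→L1 to L0
  L7←L6: walk L6 to L0
  L8←L5: walk L5→L4→L2→L1 to L0
  L8←L6: walk L6 to L0
  L8←L7: walk L7 to L0
  L0 → ∅
  L1 → {L1,L6,L7,L8}
  L2 → {L1,L6,L7,L8}
  L3 → {L6}
  L4 → {L6,L7,L8}
  L5 → {L6,L8}
  L6 → {L7,L8}
  L7 → {L8}
  L8 → ∅

φ for n: defs {L0,L1,L2,L3}
  DF⁺ = {L1,L6,L7,L8}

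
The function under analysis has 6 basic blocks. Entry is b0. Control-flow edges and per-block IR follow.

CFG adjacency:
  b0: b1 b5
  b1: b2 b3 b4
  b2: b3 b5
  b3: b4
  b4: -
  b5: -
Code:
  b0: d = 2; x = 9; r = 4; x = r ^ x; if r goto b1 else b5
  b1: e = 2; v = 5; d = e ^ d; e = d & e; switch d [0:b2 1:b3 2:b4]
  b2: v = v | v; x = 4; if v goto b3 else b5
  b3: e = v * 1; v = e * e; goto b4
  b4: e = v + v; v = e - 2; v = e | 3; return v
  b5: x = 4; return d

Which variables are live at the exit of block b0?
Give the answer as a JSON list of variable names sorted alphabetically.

Answer: ["d"]

Derivation:
def/use:
  b0: def={d,r,x} ue=∅
  b1: def={d,e,v} ue={d}
  b2: def={v,x} ue={v}
  b3: def={e,v} ue={v}
  b4: def={e,v} ue={v}
  b5: def={x} ue={d}

Live sets:
  b0: in=∅ out={d}
  b1: in={d} out={d,v}
  b2: in={d,v} out={d,v}
  b3: in={v} out={v}
  b4: in={v} out=∅
  b5: in={d} out=∅

live-out(b0) = ["d"]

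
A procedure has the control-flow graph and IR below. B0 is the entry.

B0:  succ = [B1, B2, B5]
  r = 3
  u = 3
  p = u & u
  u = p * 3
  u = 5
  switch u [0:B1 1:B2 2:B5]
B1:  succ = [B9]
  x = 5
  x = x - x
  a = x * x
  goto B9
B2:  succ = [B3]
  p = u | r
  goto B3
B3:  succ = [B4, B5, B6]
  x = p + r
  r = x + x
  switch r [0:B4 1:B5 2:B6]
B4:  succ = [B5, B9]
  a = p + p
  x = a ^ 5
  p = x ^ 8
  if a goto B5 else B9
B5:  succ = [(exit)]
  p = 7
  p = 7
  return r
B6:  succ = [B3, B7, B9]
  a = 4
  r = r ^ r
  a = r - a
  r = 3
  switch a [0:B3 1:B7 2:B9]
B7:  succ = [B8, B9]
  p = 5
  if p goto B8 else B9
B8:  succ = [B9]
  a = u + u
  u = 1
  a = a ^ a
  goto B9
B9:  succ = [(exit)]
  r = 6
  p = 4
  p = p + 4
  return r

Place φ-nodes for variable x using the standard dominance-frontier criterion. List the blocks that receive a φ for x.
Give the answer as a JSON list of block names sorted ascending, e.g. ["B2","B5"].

idom tree: B1←B0 B2←B0 B3←B2 B4←B3 B5←B0 B6←B3 B7←B6 B8←B7 B9←B0
Dom at joins:
  B3: preds {B2,B6}: {B0,B2} ∩ {B0,B2,B3,B6} = {B0,B2}; idom=B2
  B5: preds {B0,B3,B4}: {B0} ∩ {B0,B2,B3} ∩ {B0,B2,B3,B4} = {B0}; idom=B0
  B9: preds {B1,B4,B6,B7,B8}: {B0,B1} ∩ {B0,B2,B3,B4} ∩ {B0,B2,B3,B6} ∩ {B0,B2,B3,B6,B7} ∩ {B0,B2,B3,B6,B7,B8} = {B0}; idom=B0

Frontier:
  join B3 pred B2: · stop@B2
  join B3 pred B6: B6→B3 stop@B2
  join B5 pred B0: · stop@B0
  join B5 pred B3: B3→B2 stop@B0
  join B5 pred B4: B4→B3→B2 stop@B0
  join B9 pred B1: B1 stop@B0
  join B9 pred B4: B4→B3→B2 stop@B0
  join B9 pred B6: B6→B3→B2 stop@B0
  join B9 pred B7: B7→B6→B3→B2 stop@B0
  join B9 pred B8: B8→B7→B6→B3→B2 stop@B0
  B0 → ∅
  B1 → {B9}
  B2 → {B5,B9}
  B3 → {B3,B5,B9}
  B4 → {B5,B9}
  B5 → ∅
  B6 → {B3,B9}
  B7 → {B9}
  B8 → {B9}
  B9 → ∅

φ for x: defs {B1,B3,B4}
  DF⁺ = {B3,B5,B9}

Answer: ["B3", "B5", "B9"]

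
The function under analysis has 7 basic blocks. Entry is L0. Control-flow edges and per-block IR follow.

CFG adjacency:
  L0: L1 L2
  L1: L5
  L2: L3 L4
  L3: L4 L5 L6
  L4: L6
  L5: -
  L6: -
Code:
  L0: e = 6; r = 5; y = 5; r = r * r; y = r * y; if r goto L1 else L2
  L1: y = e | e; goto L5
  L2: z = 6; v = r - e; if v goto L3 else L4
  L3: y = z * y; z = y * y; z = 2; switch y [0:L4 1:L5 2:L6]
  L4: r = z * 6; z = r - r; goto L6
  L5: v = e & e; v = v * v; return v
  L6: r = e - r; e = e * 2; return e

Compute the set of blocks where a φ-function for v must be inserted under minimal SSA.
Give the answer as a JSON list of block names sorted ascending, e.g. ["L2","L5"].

Answer: ["L5"]

Working:
idom tree: L1←L0 L2←L0 L3←L2 L4←L2 L5←L0 L6←L2
Join-block Dom:
  L4: preds {L2,L3}: {L0,L2} ∩ {L0,L2,L3} = {L0,L2}; idom=L2
  L5: preds {L1,L3}: {L0,L1} ∩ {L0,L2,L3} = {L0}; idom=L0
  L6: preds {L3,L4}: {L0,L2,L3} ∩ {L0,L2,L4} = {L0,L2}; idom=L2

DF walk-up:
  join L4 pred L2: · stop@L2
  join L4 pred L3: L3 stop@L2
  join L5 pred L1: L1 stop@L0
  join L5 pred L3: L3→L2 stop@L0
  join L6 pred L3: L3 stop@L2
  join L6 pred L4: L4 stop@L2
  L0: DF=∅
  L1: DF={L5}
  L2: DF={L5}
  L3: DF={L4,L5,L6}
  L4: DF={L6}
  L5: DF=∅
  L6: DF=∅

φ for v: defs {L2,L5}
  DF⁺ = {L5}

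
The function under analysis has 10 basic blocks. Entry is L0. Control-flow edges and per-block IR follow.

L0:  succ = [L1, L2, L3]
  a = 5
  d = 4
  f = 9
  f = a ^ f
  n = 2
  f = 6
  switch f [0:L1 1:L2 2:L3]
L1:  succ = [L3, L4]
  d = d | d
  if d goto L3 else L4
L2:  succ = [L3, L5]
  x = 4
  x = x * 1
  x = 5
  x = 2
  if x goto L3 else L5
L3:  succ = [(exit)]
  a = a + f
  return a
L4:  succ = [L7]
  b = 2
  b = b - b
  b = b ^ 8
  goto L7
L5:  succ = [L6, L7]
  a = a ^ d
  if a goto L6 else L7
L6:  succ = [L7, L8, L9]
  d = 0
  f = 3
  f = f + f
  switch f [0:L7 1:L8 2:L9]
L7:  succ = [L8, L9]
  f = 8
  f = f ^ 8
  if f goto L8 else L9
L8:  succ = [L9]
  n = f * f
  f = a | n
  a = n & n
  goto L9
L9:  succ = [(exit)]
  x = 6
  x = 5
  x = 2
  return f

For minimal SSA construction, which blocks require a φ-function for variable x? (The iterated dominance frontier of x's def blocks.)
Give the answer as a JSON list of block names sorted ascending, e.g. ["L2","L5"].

idom tree: L1←L0 L2←L0 L3←L0 L4←L1 L5←L2 L6←L5 L7←L0 L8←L0 L9←L0
Join-block Dom:
  L3: preds {L0,L1,L2}: {L0} ∩ {L0,L1} ∩ {L0,L2} = {L0}; idom=L0
  L7: preds {L4,L5,L6}: {L0,L1,L4} ∩ {L0,L2,L5} ∩ {L0,L2,L5,L6} = {L0}; idom=L0
  L8: preds {L6,L7}: {L0,L2,L5,L6} ∩ {L0,L7} = {L0}; idom=L0
  L9: preds {L6,L7,L8}: {L0,L2,L5,L6} ∩ {L0,L7} ∩ {L0,L8} = {L0}; idom=L0

DF walk-up:
  join L3 pred L0: · stop@L0
  join L3 pred L1: L1 stop@L0
  join L3 pred L2: L2 stop@L0
  join L7 pred L4: L4→L1 stop@L0
  join L7 pred L5: L5→L2 stop@L0
  join L7 pred L6: L6→L5→L2 stop@L0
  join L8 pred L6: L6→L5→L2 stop@L0
  join L8 pred L7: L7 stop@L0
  join L9 pred L6: L6→L5→L2 stop@L0
  join L9 pred L7: L7 stop@L0
  join L9 pred L8: L8 stop@L0
  L0: DF=∅
  L1: DF={L3,L7}
  L2: DF={L3,L7,L8,L9}
  L3: DF=∅
  L4: DF={L7}
  L5: DF={L7,L8,L9}
  L6: DF={L7,L8,L9}
  L7: DF={L8,L9}
  L8: DF={L9}
  L9: DF=∅

φ for x: defs {L2,L9}
  DF⁺ = {L3,L7,L8,L9}

Answer: ["L3", "L7", "L8", "L9"]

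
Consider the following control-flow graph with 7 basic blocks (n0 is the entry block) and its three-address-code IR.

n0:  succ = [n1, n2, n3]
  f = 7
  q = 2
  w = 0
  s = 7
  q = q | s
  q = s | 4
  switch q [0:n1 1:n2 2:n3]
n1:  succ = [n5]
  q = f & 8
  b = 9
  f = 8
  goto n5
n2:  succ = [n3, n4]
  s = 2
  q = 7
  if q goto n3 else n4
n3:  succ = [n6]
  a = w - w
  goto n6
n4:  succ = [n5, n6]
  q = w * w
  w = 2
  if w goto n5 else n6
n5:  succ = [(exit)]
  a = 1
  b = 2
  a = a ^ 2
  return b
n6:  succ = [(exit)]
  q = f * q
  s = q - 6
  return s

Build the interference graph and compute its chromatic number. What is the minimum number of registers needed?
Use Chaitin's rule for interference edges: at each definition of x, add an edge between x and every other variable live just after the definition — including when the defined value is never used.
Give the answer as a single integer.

Per-block:
  n0: {f,q,s,w} / ∅
  n1: {b,f,q} / {f}
  n2: {q,s} / ∅
  n3: {a} / {w}
  n4: {q,w} / {w}
  n5: {a,b} / ∅
  n6: {q,s} / {f,q}

Live sets:
  live n0: ∅→{f,q,w}
  live n1: {f}→∅
  live n2: {f,w}→{f,q,w}
  live n3: {f,q,w}→{f,q}
  live n4: {f,w}→{f,q}
  live n5: ∅→∅
  live n6: {f,q}→∅

Conflict graph:
  a↔{b,f,q}
  b↔{a}
  f↔{a,q,s,w}
  q↔{a,f,s,w}
  s↔{f,q,w}
  w↔{f,q,s}

Registers:
  lower bound: {f,q,s,w} mutually conflict ⇒ χ ≥ 4
  4-colouring: R0={b,f}  R1={q}  R2={a,s}  R3={w}
  χ = 4

Answer: 4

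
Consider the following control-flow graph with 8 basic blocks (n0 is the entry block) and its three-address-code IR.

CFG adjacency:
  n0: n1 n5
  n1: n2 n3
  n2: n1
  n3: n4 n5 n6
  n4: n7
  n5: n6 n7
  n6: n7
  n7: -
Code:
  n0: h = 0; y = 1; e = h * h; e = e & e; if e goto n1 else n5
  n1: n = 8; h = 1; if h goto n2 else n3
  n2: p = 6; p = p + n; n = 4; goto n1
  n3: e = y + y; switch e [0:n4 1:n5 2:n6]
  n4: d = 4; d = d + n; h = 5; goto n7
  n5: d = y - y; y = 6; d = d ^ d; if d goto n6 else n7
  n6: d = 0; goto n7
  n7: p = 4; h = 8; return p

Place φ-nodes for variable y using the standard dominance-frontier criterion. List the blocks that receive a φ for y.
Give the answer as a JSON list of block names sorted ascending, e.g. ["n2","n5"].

Answer: ["n6", "n7"]

Working:
idom tree: n1←n0 n2←n1 n3←n1 n4←n3 n5←n0 n6←n0 n7←n0
Dom at joins:
  n1: preds {n0,n2}: {n0} ∩ {n0,n1,n2} = {n0}; idom=n0
  n5: preds {n0,n3}: {n0} ∩ {n0,n1,n3} = {n0}; idom=n0
  n6: preds {n3,n5}: {n0,n1,n3} ∩ {n0,n5} = {n0}; idom=n0
  n7: preds {n4,n5,n6}: {n0,n1,n3,n4} ∩ {n0,n5} ∩ {n0,n6} = {n0}; idom=n0

DF derivation:
  n1←n0: walk · to n0
  n1←n2: walk n2→n1 to n0
  n5←n0: walk · to n0
  n5←n3: walk n3→n1 to n0
  n6←n3: walk n3→n1 to n0
  n6←n5: walk n5 to n0
  n7←n4: walk n4→n3→n1 to n0
  n7←n5: walk n5 to n0
  n7←n6: walk n6 to n0
  n0: DF=∅
  n1: DF={n1,n5,n6,n7}
  n2: DF={n1}
  n3: DF={n5,n6,n7}
  n4: DF={n7}
  n5: DF={n6,n7}
  n6: DF={n7}
  n7: DF=∅

φ for y: defs {n0,n5}
  DF⁺ = {n6,n7}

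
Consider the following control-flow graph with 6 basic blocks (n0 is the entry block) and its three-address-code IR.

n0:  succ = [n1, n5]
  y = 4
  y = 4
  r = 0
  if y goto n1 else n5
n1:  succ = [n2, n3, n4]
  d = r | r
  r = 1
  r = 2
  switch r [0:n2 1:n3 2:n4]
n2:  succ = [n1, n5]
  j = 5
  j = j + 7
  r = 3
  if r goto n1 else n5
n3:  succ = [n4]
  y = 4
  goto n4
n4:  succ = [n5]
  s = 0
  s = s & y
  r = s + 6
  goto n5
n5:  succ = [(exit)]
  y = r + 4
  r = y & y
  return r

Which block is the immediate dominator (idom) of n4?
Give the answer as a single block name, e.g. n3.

idom tree: n1←n0 n2←n1 n3←n1 n4←n1 n5←n0
Dom∩ at merges:
  n1: preds {n0,n2}: {n0} ∩ {n0,n1,n2} = {n0}; idom=n0
  n4: preds {n1,n3}: {n0,n1} ∩ {n0,n1,n3} = {n0,n1}; idom=n1
  n5: preds {n0,n2,n4}: {n0} ∩ {n0,n1,n2} ∩ {n0,n1,n4} = {n0}; idom=n0

idom(n4) = n1

Answer: n1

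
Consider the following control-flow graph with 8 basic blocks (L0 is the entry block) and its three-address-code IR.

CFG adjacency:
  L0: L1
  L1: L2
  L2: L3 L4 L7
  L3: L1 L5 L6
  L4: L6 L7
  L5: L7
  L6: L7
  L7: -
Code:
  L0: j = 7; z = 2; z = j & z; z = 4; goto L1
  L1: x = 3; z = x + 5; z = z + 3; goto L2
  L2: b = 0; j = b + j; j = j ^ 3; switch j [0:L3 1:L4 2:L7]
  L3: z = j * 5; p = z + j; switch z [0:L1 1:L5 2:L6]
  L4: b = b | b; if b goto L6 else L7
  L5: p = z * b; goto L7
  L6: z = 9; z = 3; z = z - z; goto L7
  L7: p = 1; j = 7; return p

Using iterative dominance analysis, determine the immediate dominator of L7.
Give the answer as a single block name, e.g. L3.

idom tree: L1←L0 L2←L1 L3←L2 L4←L2 L5←L3 L6←L2 L7←L2
Dom at joins:
  L1: preds {L0,L3}: {L0} ∩ {L0,L1,L2,L3} = {L0}; idom=L0
  L6: preds {L3,L4}: {L0,L1,L2,L3} ∩ {L0,L1,L2,L4} = {L0,L1,L2}; idom=L2
  L7: preds {L2,L4,L5,L6}: {L0,L1,L2} ∩ {L0,L1,L2,L4} ∩ {L0,L1,L2,L3,L5} ∩ {L0,L1,L2,L6} = {L0,L1,L2}; idom=L2

idom(L7) = L2

Answer: L2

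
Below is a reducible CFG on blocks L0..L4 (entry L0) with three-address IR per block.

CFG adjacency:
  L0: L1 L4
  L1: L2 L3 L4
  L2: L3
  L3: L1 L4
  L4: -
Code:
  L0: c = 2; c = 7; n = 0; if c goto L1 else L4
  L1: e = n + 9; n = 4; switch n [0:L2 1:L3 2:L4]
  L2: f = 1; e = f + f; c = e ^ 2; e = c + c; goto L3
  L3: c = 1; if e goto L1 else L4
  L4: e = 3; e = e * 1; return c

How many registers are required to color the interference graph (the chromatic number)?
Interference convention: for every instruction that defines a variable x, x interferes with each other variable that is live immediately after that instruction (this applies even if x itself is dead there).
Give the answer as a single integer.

Per-block:
  L0 def {c,n} use ∅
  L1 def {e,n} use {n}
  L2 def {c,e,f} use ∅
  L3 def {c} use {e}
  L4 def {e} use {c}

Liveness:
  L0 li=∅ lo={c,n}
  L1 li={c,n} lo={c,e,n}
  L2 li={n} lo={e,n}
  L3 li={e,n} lo={c,n}
  L4 li={c} lo=∅

Interfere edges:
  c — {e,n}
  e — {c,n}
  f — {n}
  n — {c,e,f}

Chromatic number:
  {c,e,n} pairwise interfere (3-clique) ⇒ χ ≥ 3
  assign c→r1 e→r2 f→r1 n→r0 — no edge inside a register ⇒ χ ≤ 3
  χ = 3

Answer: 3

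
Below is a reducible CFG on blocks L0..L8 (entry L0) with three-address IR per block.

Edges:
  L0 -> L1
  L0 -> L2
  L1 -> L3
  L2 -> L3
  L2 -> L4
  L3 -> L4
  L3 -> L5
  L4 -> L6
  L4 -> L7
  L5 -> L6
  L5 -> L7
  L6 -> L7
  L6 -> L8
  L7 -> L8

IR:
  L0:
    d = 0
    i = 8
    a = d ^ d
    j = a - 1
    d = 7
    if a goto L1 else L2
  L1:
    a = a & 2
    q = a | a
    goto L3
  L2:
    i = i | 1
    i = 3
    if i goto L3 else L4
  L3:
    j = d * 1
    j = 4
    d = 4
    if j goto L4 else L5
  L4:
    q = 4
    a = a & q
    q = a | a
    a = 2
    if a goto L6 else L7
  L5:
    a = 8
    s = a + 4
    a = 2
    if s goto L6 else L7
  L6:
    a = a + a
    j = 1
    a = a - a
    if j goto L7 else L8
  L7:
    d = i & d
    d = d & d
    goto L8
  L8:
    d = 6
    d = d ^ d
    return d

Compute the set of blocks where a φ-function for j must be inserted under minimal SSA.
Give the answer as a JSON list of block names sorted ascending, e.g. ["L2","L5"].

idom tree: L1←L0 L2←L0 L3←L0 L4←L0 L5←L3 L6←L0 L7←L0 L8←L0
Dom∩ at merges:
  L3: preds {L1,L2}: {L0,L1} ∩ {L0,L2} = {L0}; idom=L0
  L4: preds {L2,L3}: {L0,L2} ∩ {L0,L3} = {L0}; idom=L0
  L6: preds {L4,L5}: {L0,L4} ∩ {L0,L3,L5} = {L0}; idom=L0
  L7: preds {L4,L5,L6}: {L0,L4} ∩ {L0,L3,L5} ∩ {L0,L6} = {L0}; idom=L0
  L8: preds {L6,L7}: {L0,L6} ∩ {L0,L7} = {L0}; idom=L0

Frontier:
  L3←L1: walk L1 to L0
  L3←L2: walk L2 to L0
  L4←L2: walk L2 to L0
  L4←L3: walk L3 to L0
  L6←L4: walk L4 to L0
  L6←L5: walk L5→L3 to L0
  L7←L4: walk L4 to L0
  L7←L5: walk L5→L3 to L0
  L7←L6: walk L6 to L0
  L8←L6: walk L6 to L0
  L8←L7: walk L7 to L0
  L0 → ∅
  L1 → {L3}
  L2 → {L3,L4}
  L3 → {L4,L6,L7}
  L4 → {L6,L7}
  L5 → {L6,L7}
  L6 → {L7,L8}
  L7 → {L8}
  L8 → ∅

φ for j: defs {L0,L3,L6}
  DF⁺ = {L4,L6,L7,L8}

Answer: ["L4", "L6", "L7", "L8"]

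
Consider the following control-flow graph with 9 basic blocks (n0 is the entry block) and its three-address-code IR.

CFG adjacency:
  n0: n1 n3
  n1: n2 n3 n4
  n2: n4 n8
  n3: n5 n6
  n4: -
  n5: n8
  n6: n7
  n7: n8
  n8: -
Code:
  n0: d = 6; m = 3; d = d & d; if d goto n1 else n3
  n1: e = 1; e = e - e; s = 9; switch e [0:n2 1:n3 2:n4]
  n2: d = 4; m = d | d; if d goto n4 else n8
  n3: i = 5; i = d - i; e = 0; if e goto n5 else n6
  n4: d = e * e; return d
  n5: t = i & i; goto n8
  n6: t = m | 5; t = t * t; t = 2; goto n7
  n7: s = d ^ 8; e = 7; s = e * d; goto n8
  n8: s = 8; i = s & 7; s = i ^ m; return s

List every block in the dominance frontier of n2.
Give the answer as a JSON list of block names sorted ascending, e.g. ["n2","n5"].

idom tree: n1←n0 n2←n1 n3←n0 n4←n1 n5←n3 n6←n3 n7←n6 n8←n0
Join-block Dom:
  n3: preds {n0,n1}: {n0} ∩ {n0,n1} = {n0}; idom=n0
  n4: preds {n1,n2}: {n0,n1} ∩ {n0,n1,n2} = {n0,n1}; idom=n1
  n8: preds {n2,n5,n7}: {n0,n1,n2} ∩ {n0,n3,n5} ∩ {n0,n3,n6,n7} = {n0}; idom=n0

Frontier:
  n3←n0: walk · to n0
  n3←n1: walk n1 to n0
  n4←n1: walk · to n1
  n4←n2: walk n2 to n1
  n8←n2: walk n2→n1 to n0
  n8←n5: walk n5→n3 to n0
  n8←n7: walk n7→n6→n3 to n0
  n0 → ∅
  n1 → {n3,n8}
  n2 → {n4,n8}
  n3 → {n8}
  n4 → ∅
  n5 → {n8}
  n6 → {n8}
  n7 → {n8}
  n8 → ∅

DF(n2) = ["n4", "n8"]

Answer: ["n4", "n8"]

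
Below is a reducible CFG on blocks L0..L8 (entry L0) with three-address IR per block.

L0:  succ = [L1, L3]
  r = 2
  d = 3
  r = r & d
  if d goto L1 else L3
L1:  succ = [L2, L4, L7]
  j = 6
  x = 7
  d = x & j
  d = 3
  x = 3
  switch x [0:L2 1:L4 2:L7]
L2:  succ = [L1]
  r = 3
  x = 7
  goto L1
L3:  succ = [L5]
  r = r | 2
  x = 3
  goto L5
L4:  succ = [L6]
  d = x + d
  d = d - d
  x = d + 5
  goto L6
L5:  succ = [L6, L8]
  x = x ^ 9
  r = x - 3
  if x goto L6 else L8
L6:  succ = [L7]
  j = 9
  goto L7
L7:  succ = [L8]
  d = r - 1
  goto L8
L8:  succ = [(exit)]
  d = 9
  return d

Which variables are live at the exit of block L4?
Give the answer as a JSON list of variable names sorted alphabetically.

Answer: ["r"]

Derivation:
def/use:
  L0: {d,r} / ∅
  L1: {d,j,x} / ∅
  L2: {r,x} / ∅
  L3: {r,x} / {r}
  L4: {d,x} / {d,x}
  L5: {r,x} / {x}
  L6: {j} / ∅
  L7: {d} / {r}
  L8: {d} / ∅

Backward fixpoint:
  live L0: ∅→{r}
  live L1: {r}→{d,r,x}
  live L2: ∅→{r}
  live L3: {r}→{x}
  live L4: {d,r,x}→{r}
  live L5: {x}→{r}
  live L6: {r}→{r}
  live L7: {r}→∅
  live L8: ∅→∅

live-out(L4) = ["r"]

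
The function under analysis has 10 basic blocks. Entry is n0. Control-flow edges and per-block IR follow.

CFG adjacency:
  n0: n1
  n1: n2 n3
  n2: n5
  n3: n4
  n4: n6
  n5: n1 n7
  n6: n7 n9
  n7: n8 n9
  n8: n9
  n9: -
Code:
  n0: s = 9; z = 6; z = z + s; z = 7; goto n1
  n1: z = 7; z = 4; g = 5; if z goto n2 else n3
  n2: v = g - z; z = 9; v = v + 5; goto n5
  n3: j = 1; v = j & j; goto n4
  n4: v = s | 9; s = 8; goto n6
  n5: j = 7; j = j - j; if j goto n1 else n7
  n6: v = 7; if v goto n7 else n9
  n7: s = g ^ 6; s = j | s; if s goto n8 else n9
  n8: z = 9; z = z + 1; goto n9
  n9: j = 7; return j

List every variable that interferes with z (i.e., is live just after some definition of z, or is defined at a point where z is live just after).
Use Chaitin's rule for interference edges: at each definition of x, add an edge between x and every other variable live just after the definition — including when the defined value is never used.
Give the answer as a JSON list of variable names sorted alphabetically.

Block summaries:
  n0 def {s,z} use ∅
  n1 def {g,z} use ∅
  n2 def {v,z} use {g,z}
  n3 def {j,v} use ∅
  n4 def {s,v} use {s}
  n5 def {j} use ∅
  n6 def {v} use ∅
  n7 def {s} use {g,j}
  n8 def {z} use ∅
  n9 def {j} use ∅

Liveness:
  live n0: ∅→{s}
  live n1: {s}→{g,s,z}
  live n2: {g,s,z}→{g,s}
  live n3: {g,s}→{g,j,s}
  live n4: {g,j,s}→{g,j}
  live n5: {g,s}→{g,j,s}
  live n6: {g,j}→{g,j}
  live n7: {g,j}→∅
  live n8: ∅→∅
  live n9: ∅→∅

Interference:
  g: {j,s,v,z}
  j: {g,s,v}
  s: {g,j,v,z}
  v: {g,j,s,z}
  z: {g,s,v}

N(z) = ["g", "s", "v"]

Answer: ["g", "s", "v"]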